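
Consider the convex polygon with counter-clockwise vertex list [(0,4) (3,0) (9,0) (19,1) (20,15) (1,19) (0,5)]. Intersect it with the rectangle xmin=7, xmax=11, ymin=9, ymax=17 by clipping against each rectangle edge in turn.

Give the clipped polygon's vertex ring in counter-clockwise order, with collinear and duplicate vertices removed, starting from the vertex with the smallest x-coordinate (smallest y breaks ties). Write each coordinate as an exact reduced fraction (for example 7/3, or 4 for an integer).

1. After x ≥ 7: [(7,0) (9,0) (19,1) (20,15) (7,337/19)]
2. After x ≤ 11: [(7,0) (9,0) (11,1/5) (11,321/19) (7,337/19)]
3. After y ≥ 9: [(7,9) (11,9) (11,321/19) (7,337/19)]
4. After y ≤ 17: [(7,17) (7,9) (11,9) (11,321/19) (21/2,17)]
5. Canonical ring: [(7,9) (11,9) (11,321/19) (21/2,17) (7,17)]

Clipped polygon: [(7,9) (11,9) (11,321/19) (21/2,17) (7,17)]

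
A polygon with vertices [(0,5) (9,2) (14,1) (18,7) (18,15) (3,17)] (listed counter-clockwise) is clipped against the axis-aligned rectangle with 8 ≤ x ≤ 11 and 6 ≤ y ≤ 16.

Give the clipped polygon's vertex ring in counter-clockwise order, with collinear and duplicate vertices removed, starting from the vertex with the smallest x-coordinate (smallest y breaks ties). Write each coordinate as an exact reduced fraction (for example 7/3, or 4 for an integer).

1. After x ≥ 8: [(8,7/3) (9,2) (14,1) (18,7) (18,15) (8,49/3)]
2. After x ≤ 11: [(8,7/3) (9,2) (11,8/5) (11,239/15) (8,49/3)]
3. After y ≥ 6: [(8,6) (11,6) (11,239/15) (8,49/3)]
4. After y ≤ 16: [(8,16) (8,6) (11,6) (11,239/15) (21/2,16)]
5. Canonical ring: [(8,6) (11,6) (11,239/15) (21/2,16) (8,16)]

Clipped polygon: [(8,6) (11,6) (11,239/15) (21/2,16) (8,16)]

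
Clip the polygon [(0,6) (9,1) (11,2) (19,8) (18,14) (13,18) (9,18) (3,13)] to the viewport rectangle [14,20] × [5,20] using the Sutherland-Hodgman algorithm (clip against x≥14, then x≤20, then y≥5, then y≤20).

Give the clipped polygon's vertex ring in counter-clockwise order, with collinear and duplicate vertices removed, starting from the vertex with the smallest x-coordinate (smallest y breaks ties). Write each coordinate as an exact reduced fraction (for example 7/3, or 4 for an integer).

1. After x ≥ 14: [(14,17/4) (19,8) (18,14) (14,86/5)]
2. After x ≤ 20: [(14,17/4) (19,8) (18,14) (14,86/5)]
3. After y ≥ 5: [(14,5) (15,5) (19,8) (18,14) (14,86/5)]
4. After y ≤ 20: [(14,5) (15,5) (19,8) (18,14) (14,86/5)]
5. Canonical ring: [(14,5) (15,5) (19,8) (18,14) (14,86/5)]

Clipped polygon: [(14,5) (15,5) (19,8) (18,14) (14,86/5)]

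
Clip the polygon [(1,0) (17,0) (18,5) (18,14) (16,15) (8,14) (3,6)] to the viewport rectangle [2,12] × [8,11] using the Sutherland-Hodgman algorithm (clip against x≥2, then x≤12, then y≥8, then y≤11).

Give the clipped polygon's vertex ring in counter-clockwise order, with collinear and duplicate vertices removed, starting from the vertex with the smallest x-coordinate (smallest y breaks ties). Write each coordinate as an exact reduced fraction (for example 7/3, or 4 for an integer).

Clipped polygon: [(17/4,8) (12,8) (12,11) (49/8,11)]

1. After x ≥ 2: [(2,3) (2,0) (17,0) (18,5) (18,14) (16,15) (8,14) (3,6)]
2. After x ≤ 12: [(2,3) (2,0) (12,0) (12,29/2) (8,14) (3,6)]
3. After y ≥ 8: [(12,8) (12,29/2) (8,14) (17/4,8)]
4. After y ≤ 11: [(12,8) (12,11) (49/8,11) (17/4,8)]
5. Canonical ring: [(17/4,8) (12,8) (12,11) (49/8,11)]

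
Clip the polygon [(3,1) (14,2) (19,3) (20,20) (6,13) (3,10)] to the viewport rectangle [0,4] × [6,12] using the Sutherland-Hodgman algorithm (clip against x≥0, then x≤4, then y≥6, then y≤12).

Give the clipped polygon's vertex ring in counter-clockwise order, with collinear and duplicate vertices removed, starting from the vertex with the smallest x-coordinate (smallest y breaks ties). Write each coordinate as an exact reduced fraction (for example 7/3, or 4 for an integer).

Clipped polygon: [(3,6) (4,6) (4,11) (3,10)]

1. After x ≥ 0: [(3,1) (14,2) (19,3) (20,20) (6,13) (3,10)]
2. After x ≤ 4: [(3,1) (4,12/11) (4,11) (3,10)]
3. After y ≥ 6: [(3,6) (4,6) (4,11) (3,10)]
4. After y ≤ 12: [(3,6) (4,6) (4,11) (3,10)]
5. Canonical ring: [(3,6) (4,6) (4,11) (3,10)]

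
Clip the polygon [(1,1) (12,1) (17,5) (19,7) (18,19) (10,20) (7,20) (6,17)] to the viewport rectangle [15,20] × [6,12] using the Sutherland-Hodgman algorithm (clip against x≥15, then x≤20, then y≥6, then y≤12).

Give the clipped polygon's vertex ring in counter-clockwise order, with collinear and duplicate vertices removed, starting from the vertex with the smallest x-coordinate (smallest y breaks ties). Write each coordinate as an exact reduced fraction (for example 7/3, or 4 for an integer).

1. After x ≥ 15: [(15,17/5) (17,5) (19,7) (18,19) (15,155/8)]
2. After x ≤ 20: [(15,17/5) (17,5) (19,7) (18,19) (15,155/8)]
3. After y ≥ 6: [(15,6) (18,6) (19,7) (18,19) (15,155/8)]
4. After y ≤ 12: [(15,12) (15,6) (18,6) (19,7) (223/12,12)]
5. Canonical ring: [(15,6) (18,6) (19,7) (223/12,12) (15,12)]

Clipped polygon: [(15,6) (18,6) (19,7) (223/12,12) (15,12)]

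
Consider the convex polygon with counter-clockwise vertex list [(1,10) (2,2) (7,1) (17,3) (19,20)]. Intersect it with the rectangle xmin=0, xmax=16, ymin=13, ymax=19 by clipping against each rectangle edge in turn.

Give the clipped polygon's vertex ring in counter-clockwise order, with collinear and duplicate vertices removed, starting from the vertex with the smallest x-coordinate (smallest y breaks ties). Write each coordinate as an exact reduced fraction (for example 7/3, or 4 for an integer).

1. After x ≥ 0: [(1,10) (2,2) (7,1) (17,3) (19,20)]
2. After x ≤ 16: [(16,55/3) (1,10) (2,2) (7,1) (16,14/5)]
3. After y ≥ 13: [(16,13) (16,55/3) (32/5,13)]
4. After y ≤ 19: [(16,13) (16,55/3) (32/5,13)]
5. Canonical ring: [(32/5,13) (16,13) (16,55/3)]

Clipped polygon: [(32/5,13) (16,13) (16,55/3)]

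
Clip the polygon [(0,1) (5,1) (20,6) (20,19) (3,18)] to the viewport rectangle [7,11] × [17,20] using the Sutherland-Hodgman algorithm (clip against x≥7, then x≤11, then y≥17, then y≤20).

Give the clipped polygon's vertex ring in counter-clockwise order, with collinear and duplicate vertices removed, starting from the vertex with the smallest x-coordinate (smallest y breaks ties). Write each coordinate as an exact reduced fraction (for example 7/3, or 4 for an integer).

Clipped polygon: [(7,17) (11,17) (11,314/17) (7,310/17)]

1. After x ≥ 7: [(7,5/3) (20,6) (20,19) (7,310/17)]
2. After x ≤ 11: [(7,5/3) (11,3) (11,314/17) (7,310/17)]
3. After y ≥ 17: [(7,17) (11,17) (11,314/17) (7,310/17)]
4. After y ≤ 20: [(7,17) (11,17) (11,314/17) (7,310/17)]
5. Canonical ring: [(7,17) (11,17) (11,314/17) (7,310/17)]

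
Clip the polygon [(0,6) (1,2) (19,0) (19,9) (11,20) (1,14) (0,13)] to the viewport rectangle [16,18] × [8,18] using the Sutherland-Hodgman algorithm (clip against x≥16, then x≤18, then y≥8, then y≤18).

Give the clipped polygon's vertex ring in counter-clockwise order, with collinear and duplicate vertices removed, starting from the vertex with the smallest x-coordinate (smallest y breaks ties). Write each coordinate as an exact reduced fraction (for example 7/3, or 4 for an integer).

1. After x ≥ 16: [(16,1/3) (19,0) (19,9) (16,105/8)]
2. After x ≤ 18: [(16,1/3) (18,1/9) (18,83/8) (16,105/8)]
3. After y ≥ 8: [(16,8) (18,8) (18,83/8) (16,105/8)]
4. After y ≤ 18: [(16,8) (18,8) (18,83/8) (16,105/8)]
5. Canonical ring: [(16,8) (18,8) (18,83/8) (16,105/8)]

Clipped polygon: [(16,8) (18,8) (18,83/8) (16,105/8)]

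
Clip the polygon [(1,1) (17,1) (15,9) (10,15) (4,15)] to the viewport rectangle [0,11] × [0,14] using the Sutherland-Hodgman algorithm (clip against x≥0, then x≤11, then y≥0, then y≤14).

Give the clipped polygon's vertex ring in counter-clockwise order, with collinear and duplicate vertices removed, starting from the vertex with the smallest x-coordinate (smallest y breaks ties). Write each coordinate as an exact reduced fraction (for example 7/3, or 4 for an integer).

1. After x ≥ 0: [(1,1) (17,1) (15,9) (10,15) (4,15)]
2. After x ≤ 11: [(1,1) (11,1) (11,69/5) (10,15) (4,15)]
3. After y ≥ 0: [(1,1) (11,1) (11,69/5) (10,15) (4,15)]
4. After y ≤ 14: [(53/14,14) (1,1) (11,1) (11,69/5) (65/6,14)]
5. Canonical ring: [(1,1) (11,1) (11,69/5) (65/6,14) (53/14,14)]

Clipped polygon: [(1,1) (11,1) (11,69/5) (65/6,14) (53/14,14)]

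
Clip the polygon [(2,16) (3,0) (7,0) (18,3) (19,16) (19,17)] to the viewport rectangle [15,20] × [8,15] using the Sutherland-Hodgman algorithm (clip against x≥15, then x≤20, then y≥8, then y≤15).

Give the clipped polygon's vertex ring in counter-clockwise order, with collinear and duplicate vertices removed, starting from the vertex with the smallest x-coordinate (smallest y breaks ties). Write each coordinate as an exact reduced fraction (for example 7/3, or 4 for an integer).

Clipped polygon: [(15,8) (239/13,8) (246/13,15) (15,15)]

1. After x ≥ 15: [(15,285/17) (15,24/11) (18,3) (19,16) (19,17)]
2. After x ≤ 20: [(15,285/17) (15,24/11) (18,3) (19,16) (19,17)]
3. After y ≥ 8: [(15,285/17) (15,8) (239/13,8) (19,16) (19,17)]
4. After y ≤ 15: [(15,15) (15,8) (239/13,8) (246/13,15)]
5. Canonical ring: [(15,8) (239/13,8) (246/13,15) (15,15)]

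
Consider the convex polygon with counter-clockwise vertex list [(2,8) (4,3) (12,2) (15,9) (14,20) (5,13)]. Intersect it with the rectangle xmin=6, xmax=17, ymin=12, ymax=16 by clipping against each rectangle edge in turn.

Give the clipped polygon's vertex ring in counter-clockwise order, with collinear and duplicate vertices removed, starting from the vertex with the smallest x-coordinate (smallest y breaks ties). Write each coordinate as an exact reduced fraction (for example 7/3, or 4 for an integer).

1. After x ≥ 6: [(6,11/4) (12,2) (15,9) (14,20) (6,124/9)]
2. After x ≤ 17: [(6,11/4) (12,2) (15,9) (14,20) (6,124/9)]
3. After y ≥ 12: [(6,12) (162/11,12) (14,20) (6,124/9)]
4. After y ≤ 16: [(6,12) (162/11,12) (158/11,16) (62/7,16) (6,124/9)]
5. Canonical ring: [(6,12) (162/11,12) (158/11,16) (62/7,16) (6,124/9)]

Clipped polygon: [(6,12) (162/11,12) (158/11,16) (62/7,16) (6,124/9)]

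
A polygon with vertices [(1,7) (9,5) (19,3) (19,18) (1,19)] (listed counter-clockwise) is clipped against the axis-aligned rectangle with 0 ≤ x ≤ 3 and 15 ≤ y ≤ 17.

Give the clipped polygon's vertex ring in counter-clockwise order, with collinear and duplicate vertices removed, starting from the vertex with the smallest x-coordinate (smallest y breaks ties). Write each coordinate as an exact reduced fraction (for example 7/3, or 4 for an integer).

1. After x ≥ 0: [(1,7) (9,5) (19,3) (19,18) (1,19)]
2. After x ≤ 3: [(1,7) (3,13/2) (3,170/9) (1,19)]
3. After y ≥ 15: [(1,15) (3,15) (3,170/9) (1,19)]
4. After y ≤ 17: [(1,17) (1,15) (3,15) (3,17)]
5. Canonical ring: [(1,15) (3,15) (3,17) (1,17)]

Clipped polygon: [(1,15) (3,15) (3,17) (1,17)]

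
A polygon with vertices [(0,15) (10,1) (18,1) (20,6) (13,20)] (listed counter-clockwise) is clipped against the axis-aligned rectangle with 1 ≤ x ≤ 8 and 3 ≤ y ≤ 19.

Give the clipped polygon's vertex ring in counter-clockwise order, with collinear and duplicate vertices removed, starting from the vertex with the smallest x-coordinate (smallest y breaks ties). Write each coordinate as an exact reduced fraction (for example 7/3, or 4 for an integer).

Clipped polygon: [(1,68/5) (8,19/5) (8,235/13) (1,200/13)]

1. After x ≥ 1: [(1,200/13) (1,68/5) (10,1) (18,1) (20,6) (13,20)]
2. After x ≤ 8: [(8,235/13) (1,200/13) (1,68/5) (8,19/5)]
3. After y ≥ 3: [(8,235/13) (1,200/13) (1,68/5) (8,19/5)]
4. After y ≤ 19: [(8,235/13) (1,200/13) (1,68/5) (8,19/5)]
5. Canonical ring: [(1,68/5) (8,19/5) (8,235/13) (1,200/13)]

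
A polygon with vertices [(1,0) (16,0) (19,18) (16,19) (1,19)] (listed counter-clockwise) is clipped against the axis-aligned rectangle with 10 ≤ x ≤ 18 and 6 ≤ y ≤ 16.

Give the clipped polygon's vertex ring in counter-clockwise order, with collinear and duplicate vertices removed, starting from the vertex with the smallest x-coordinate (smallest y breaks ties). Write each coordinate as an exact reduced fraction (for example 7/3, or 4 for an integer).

1. After x ≥ 10: [(10,0) (16,0) (19,18) (16,19) (10,19)]
2. After x ≤ 18: [(10,0) (16,0) (18,12) (18,55/3) (16,19) (10,19)]
3. After y ≥ 6: [(10,6) (17,6) (18,12) (18,55/3) (16,19) (10,19)]
4. After y ≤ 16: [(10,16) (10,6) (17,6) (18,12) (18,16)]
5. Canonical ring: [(10,6) (17,6) (18,12) (18,16) (10,16)]

Clipped polygon: [(10,6) (17,6) (18,12) (18,16) (10,16)]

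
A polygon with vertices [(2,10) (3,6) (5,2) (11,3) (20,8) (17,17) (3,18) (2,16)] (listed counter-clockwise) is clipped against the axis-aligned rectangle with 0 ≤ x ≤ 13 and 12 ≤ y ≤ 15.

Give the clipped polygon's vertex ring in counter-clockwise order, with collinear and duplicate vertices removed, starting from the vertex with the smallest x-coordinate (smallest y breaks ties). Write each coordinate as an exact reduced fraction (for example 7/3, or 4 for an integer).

Clipped polygon: [(2,12) (13,12) (13,15) (2,15)]

1. After x ≥ 0: [(2,10) (3,6) (5,2) (11,3) (20,8) (17,17) (3,18) (2,16)]
2. After x ≤ 13: [(2,10) (3,6) (5,2) (11,3) (13,37/9) (13,121/7) (3,18) (2,16)]
3. After y ≥ 12: [(2,12) (13,12) (13,121/7) (3,18) (2,16)]
4. After y ≤ 15: [(2,15) (2,12) (13,12) (13,15)]
5. Canonical ring: [(2,12) (13,12) (13,15) (2,15)]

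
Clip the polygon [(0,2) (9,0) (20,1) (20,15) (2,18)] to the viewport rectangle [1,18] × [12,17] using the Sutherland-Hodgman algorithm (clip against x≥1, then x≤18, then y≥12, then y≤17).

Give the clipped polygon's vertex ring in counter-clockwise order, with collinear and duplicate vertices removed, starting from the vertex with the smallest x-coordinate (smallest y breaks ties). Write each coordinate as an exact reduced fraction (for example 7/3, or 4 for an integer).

Clipped polygon: [(5/4,12) (18,12) (18,46/3) (8,17) (15/8,17)]

1. After x ≥ 1: [(1,10) (1,16/9) (9,0) (20,1) (20,15) (2,18)]
2. After x ≤ 18: [(1,10) (1,16/9) (9,0) (18,9/11) (18,46/3) (2,18)]
3. After y ≥ 12: [(5/4,12) (18,12) (18,46/3) (2,18)]
4. After y ≤ 17: [(15/8,17) (5/4,12) (18,12) (18,46/3) (8,17)]
5. Canonical ring: [(5/4,12) (18,12) (18,46/3) (8,17) (15/8,17)]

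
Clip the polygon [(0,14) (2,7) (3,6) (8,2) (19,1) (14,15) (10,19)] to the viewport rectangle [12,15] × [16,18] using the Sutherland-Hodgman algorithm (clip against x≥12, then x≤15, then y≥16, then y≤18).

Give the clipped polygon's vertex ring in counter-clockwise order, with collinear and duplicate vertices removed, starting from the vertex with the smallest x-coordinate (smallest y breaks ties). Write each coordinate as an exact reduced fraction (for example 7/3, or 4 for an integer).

Clipped polygon: [(12,16) (13,16) (12,17)]

1. After x ≥ 12: [(12,18/11) (19,1) (14,15) (12,17)]
2. After x ≤ 15: [(12,18/11) (15,15/11) (15,61/5) (14,15) (12,17)]
3. After y ≥ 16: [(12,16) (13,16) (12,17)]
4. After y ≤ 18: [(12,16) (13,16) (12,17)]
5. Canonical ring: [(12,16) (13,16) (12,17)]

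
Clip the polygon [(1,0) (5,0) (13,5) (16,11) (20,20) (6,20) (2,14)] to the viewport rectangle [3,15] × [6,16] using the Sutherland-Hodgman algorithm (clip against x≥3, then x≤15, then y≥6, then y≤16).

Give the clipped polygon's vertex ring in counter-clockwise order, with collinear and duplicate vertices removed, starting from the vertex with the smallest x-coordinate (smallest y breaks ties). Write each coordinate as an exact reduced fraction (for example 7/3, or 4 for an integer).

Clipped polygon: [(3,6) (27/2,6) (15,9) (15,16) (10/3,16) (3,31/2)]

1. After x ≥ 3: [(3,0) (5,0) (13,5) (16,11) (20,20) (6,20) (3,31/2)]
2. After x ≤ 15: [(3,0) (5,0) (13,5) (15,9) (15,20) (6,20) (3,31/2)]
3. After y ≥ 6: [(3,6) (27/2,6) (15,9) (15,20) (6,20) (3,31/2)]
4. After y ≤ 16: [(3,6) (27/2,6) (15,9) (15,16) (10/3,16) (3,31/2)]
5. Canonical ring: [(3,6) (27/2,6) (15,9) (15,16) (10/3,16) (3,31/2)]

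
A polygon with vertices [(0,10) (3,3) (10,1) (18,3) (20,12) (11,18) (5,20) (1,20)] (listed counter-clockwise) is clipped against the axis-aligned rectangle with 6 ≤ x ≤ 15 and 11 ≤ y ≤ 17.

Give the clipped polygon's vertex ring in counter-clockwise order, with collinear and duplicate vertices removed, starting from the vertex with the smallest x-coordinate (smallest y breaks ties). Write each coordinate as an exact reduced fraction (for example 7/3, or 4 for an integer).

Clipped polygon: [(6,11) (15,11) (15,46/3) (25/2,17) (6,17)]

1. After x ≥ 6: [(6,15/7) (10,1) (18,3) (20,12) (11,18) (6,59/3)]
2. After x ≤ 15: [(6,15/7) (10,1) (15,9/4) (15,46/3) (11,18) (6,59/3)]
3. After y ≥ 11: [(6,11) (15,11) (15,46/3) (11,18) (6,59/3)]
4. After y ≤ 17: [(6,17) (6,11) (15,11) (15,46/3) (25/2,17)]
5. Canonical ring: [(6,11) (15,11) (15,46/3) (25/2,17) (6,17)]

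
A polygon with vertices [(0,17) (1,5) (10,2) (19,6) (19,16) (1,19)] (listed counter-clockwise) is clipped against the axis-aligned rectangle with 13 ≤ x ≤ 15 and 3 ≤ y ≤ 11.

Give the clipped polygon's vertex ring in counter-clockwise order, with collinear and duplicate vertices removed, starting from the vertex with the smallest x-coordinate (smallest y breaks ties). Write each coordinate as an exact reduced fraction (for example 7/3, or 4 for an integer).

Clipped polygon: [(13,10/3) (15,38/9) (15,11) (13,11)]

1. After x ≥ 13: [(13,10/3) (19,6) (19,16) (13,17)]
2. After x ≤ 15: [(13,10/3) (15,38/9) (15,50/3) (13,17)]
3. After y ≥ 3: [(13,10/3) (15,38/9) (15,50/3) (13,17)]
4. After y ≤ 11: [(13,11) (13,10/3) (15,38/9) (15,11)]
5. Canonical ring: [(13,10/3) (15,38/9) (15,11) (13,11)]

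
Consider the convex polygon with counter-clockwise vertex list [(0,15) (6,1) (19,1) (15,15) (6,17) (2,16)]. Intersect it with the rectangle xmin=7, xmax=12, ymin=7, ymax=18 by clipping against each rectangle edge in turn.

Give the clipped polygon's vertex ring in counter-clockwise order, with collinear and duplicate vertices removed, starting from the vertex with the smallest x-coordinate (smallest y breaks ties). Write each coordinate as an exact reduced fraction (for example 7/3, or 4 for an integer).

Clipped polygon: [(7,7) (12,7) (12,47/3) (7,151/9)]

1. After x ≥ 7: [(7,1) (19,1) (15,15) (7,151/9)]
2. After x ≤ 12: [(7,1) (12,1) (12,47/3) (7,151/9)]
3. After y ≥ 7: [(7,7) (12,7) (12,47/3) (7,151/9)]
4. After y ≤ 18: [(7,7) (12,7) (12,47/3) (7,151/9)]
5. Canonical ring: [(7,7) (12,7) (12,47/3) (7,151/9)]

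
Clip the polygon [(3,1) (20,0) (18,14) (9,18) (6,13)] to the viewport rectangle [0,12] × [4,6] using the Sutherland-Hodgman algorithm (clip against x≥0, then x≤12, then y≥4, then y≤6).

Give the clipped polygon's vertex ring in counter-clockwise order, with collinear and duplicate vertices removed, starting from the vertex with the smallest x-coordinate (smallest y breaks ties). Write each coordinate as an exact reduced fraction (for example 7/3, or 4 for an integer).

Clipped polygon: [(15/4,4) (12,4) (12,6) (17/4,6)]

1. After x ≥ 0: [(3,1) (20,0) (18,14) (9,18) (6,13)]
2. After x ≤ 12: [(3,1) (12,8/17) (12,50/3) (9,18) (6,13)]
3. After y ≥ 4: [(15/4,4) (12,4) (12,50/3) (9,18) (6,13)]
4. After y ≤ 6: [(17/4,6) (15/4,4) (12,4) (12,6)]
5. Canonical ring: [(15/4,4) (12,4) (12,6) (17/4,6)]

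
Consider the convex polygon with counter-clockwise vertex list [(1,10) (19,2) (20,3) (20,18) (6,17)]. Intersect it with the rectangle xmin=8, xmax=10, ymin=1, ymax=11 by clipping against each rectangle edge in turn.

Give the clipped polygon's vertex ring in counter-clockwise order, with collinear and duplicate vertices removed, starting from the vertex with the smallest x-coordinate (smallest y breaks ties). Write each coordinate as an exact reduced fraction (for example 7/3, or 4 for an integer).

Clipped polygon: [(8,62/9) (10,6) (10,11) (8,11)]

1. After x ≥ 8: [(8,62/9) (19,2) (20,3) (20,18) (8,120/7)]
2. After x ≤ 10: [(8,62/9) (10,6) (10,121/7) (8,120/7)]
3. After y ≥ 1: [(8,62/9) (10,6) (10,121/7) (8,120/7)]
4. After y ≤ 11: [(8,11) (8,62/9) (10,6) (10,11)]
5. Canonical ring: [(8,62/9) (10,6) (10,11) (8,11)]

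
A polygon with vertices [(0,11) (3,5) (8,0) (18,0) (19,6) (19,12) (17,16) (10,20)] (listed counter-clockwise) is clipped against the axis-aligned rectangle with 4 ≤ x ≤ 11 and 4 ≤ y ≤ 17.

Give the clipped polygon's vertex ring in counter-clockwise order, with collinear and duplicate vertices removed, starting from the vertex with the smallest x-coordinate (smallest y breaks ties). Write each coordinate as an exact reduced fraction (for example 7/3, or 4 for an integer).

Clipped polygon: [(4,4) (11,4) (11,17) (20/3,17) (4,73/5)]

1. After x ≥ 4: [(4,73/5) (4,4) (8,0) (18,0) (19,6) (19,12) (17,16) (10,20)]
2. After x ≤ 11: [(4,73/5) (4,4) (8,0) (11,0) (11,136/7) (10,20)]
3. After y ≥ 4: [(4,73/5) (4,4) (4,4) (11,4) (11,136/7) (10,20)]
4. After y ≤ 17: [(20/3,17) (4,73/5) (4,4) (4,4) (11,4) (11,17)]
5. Canonical ring: [(4,4) (11,4) (11,17) (20/3,17) (4,73/5)]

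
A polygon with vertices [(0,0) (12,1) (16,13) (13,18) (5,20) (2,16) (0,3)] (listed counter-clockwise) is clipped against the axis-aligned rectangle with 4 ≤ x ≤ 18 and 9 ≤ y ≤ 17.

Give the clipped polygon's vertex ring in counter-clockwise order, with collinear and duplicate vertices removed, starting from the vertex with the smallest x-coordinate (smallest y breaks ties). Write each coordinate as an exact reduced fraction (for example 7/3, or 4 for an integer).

1. After x ≥ 4: [(4,1/3) (12,1) (16,13) (13,18) (5,20) (4,56/3)]
2. After x ≤ 18: [(4,1/3) (12,1) (16,13) (13,18) (5,20) (4,56/3)]
3. After y ≥ 9: [(4,9) (44/3,9) (16,13) (13,18) (5,20) (4,56/3)]
4. After y ≤ 17: [(4,17) (4,9) (44/3,9) (16,13) (68/5,17)]
5. Canonical ring: [(4,9) (44/3,9) (16,13) (68/5,17) (4,17)]

Clipped polygon: [(4,9) (44/3,9) (16,13) (68/5,17) (4,17)]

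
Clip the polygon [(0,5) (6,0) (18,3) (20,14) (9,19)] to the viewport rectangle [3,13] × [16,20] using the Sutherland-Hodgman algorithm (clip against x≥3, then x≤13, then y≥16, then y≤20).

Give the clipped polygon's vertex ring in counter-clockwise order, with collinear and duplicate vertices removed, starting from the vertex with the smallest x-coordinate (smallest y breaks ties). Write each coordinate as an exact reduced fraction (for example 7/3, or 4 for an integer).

Clipped polygon: [(99/14,16) (13,16) (13,189/11) (9,19)]

1. After x ≥ 3: [(3,29/3) (3,5/2) (6,0) (18,3) (20,14) (9,19)]
2. After x ≤ 13: [(3,29/3) (3,5/2) (6,0) (13,7/4) (13,189/11) (9,19)]
3. After y ≥ 16: [(99/14,16) (13,16) (13,189/11) (9,19)]
4. After y ≤ 20: [(99/14,16) (13,16) (13,189/11) (9,19)]
5. Canonical ring: [(99/14,16) (13,16) (13,189/11) (9,19)]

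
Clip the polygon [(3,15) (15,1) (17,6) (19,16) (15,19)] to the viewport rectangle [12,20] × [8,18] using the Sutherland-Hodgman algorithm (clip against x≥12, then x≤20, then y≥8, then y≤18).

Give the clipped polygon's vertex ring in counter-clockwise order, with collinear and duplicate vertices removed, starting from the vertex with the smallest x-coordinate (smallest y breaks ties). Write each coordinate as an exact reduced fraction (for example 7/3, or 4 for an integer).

1. After x ≥ 12: [(12,18) (12,9/2) (15,1) (17,6) (19,16) (15,19)]
2. After x ≤ 20: [(12,18) (12,9/2) (15,1) (17,6) (19,16) (15,19)]
3. After y ≥ 8: [(12,18) (12,8) (87/5,8) (19,16) (15,19)]
4. After y ≤ 18: [(12,18) (12,18) (12,8) (87/5,8) (19,16) (49/3,18)]
5. Canonical ring: [(12,8) (87/5,8) (19,16) (49/3,18) (12,18)]

Clipped polygon: [(12,8) (87/5,8) (19,16) (49/3,18) (12,18)]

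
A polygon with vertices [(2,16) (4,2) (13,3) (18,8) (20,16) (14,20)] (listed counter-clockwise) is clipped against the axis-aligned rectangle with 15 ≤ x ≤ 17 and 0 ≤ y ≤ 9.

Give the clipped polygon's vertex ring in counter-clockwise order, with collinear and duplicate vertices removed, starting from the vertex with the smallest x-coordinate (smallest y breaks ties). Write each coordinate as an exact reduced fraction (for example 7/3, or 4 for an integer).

1. After x ≥ 15: [(15,5) (18,8) (20,16) (15,58/3)]
2. After x ≤ 17: [(15,5) (17,7) (17,18) (15,58/3)]
3. After y ≥ 0: [(15,5) (17,7) (17,18) (15,58/3)]
4. After y ≤ 9: [(15,9) (15,5) (17,7) (17,9)]
5. Canonical ring: [(15,5) (17,7) (17,9) (15,9)]

Clipped polygon: [(15,5) (17,7) (17,9) (15,9)]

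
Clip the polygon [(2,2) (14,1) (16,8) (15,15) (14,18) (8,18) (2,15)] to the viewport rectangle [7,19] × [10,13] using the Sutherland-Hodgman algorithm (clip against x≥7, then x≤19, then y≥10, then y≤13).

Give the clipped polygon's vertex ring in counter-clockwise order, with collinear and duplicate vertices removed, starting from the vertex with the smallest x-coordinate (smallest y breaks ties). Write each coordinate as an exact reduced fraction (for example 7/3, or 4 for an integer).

1. After x ≥ 7: [(7,19/12) (14,1) (16,8) (15,15) (14,18) (8,18) (7,35/2)]
2. After x ≤ 19: [(7,19/12) (14,1) (16,8) (15,15) (14,18) (8,18) (7,35/2)]
3. After y ≥ 10: [(7,10) (110/7,10) (15,15) (14,18) (8,18) (7,35/2)]
4. After y ≤ 13: [(7,13) (7,10) (110/7,10) (107/7,13)]
5. Canonical ring: [(7,10) (110/7,10) (107/7,13) (7,13)]

Clipped polygon: [(7,10) (110/7,10) (107/7,13) (7,13)]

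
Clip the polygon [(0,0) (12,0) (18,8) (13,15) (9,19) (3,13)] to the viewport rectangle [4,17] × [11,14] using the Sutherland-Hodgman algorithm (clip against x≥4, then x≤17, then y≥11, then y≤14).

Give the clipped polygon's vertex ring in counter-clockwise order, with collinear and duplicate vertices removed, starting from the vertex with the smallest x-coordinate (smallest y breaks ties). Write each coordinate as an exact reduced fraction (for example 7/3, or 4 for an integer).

1. After x ≥ 4: [(4,0) (12,0) (18,8) (13,15) (9,19) (4,14)]
2. After x ≤ 17: [(4,0) (12,0) (17,20/3) (17,47/5) (13,15) (9,19) (4,14)]
3. After y ≥ 11: [(4,11) (111/7,11) (13,15) (9,19) (4,14)]
4. After y ≤ 14: [(4,11) (111/7,11) (96/7,14) (4,14) (4,14)]
5. Canonical ring: [(4,11) (111/7,11) (96/7,14) (4,14)]

Clipped polygon: [(4,11) (111/7,11) (96/7,14) (4,14)]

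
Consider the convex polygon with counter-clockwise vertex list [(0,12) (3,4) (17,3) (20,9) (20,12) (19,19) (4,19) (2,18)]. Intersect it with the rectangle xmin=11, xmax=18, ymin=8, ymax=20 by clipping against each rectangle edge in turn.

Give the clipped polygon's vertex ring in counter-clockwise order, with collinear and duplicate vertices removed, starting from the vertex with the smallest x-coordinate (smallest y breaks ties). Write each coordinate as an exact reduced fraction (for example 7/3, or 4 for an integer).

1. After x ≥ 11: [(11,24/7) (17,3) (20,9) (20,12) (19,19) (11,19)]
2. After x ≤ 18: [(11,24/7) (17,3) (18,5) (18,19) (11,19)]
3. After y ≥ 8: [(11,8) (18,8) (18,19) (11,19)]
4. After y ≤ 20: [(11,8) (18,8) (18,19) (11,19)]
5. Canonical ring: [(11,8) (18,8) (18,19) (11,19)]

Clipped polygon: [(11,8) (18,8) (18,19) (11,19)]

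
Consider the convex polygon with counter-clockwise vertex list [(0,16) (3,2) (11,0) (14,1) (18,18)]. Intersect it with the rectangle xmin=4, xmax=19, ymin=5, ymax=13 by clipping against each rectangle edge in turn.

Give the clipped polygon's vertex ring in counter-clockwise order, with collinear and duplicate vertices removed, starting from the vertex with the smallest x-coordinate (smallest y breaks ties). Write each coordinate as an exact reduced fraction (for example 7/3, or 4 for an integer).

1. After x ≥ 4: [(4,148/9) (4,7/4) (11,0) (14,1) (18,18)]
2. After x ≤ 19: [(4,148/9) (4,7/4) (11,0) (14,1) (18,18)]
3. After y ≥ 5: [(4,148/9) (4,5) (254/17,5) (18,18)]
4. After y ≤ 13: [(4,13) (4,5) (254/17,5) (286/17,13)]
5. Canonical ring: [(4,5) (254/17,5) (286/17,13) (4,13)]

Clipped polygon: [(4,5) (254/17,5) (286/17,13) (4,13)]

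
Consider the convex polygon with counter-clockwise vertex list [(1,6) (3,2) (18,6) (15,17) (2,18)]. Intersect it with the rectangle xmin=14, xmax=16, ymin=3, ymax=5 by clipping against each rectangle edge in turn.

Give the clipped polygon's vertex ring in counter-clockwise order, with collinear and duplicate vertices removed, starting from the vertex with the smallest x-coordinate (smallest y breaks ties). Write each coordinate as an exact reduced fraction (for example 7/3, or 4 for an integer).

1. After x ≥ 14: [(14,74/15) (18,6) (15,17) (14,222/13)]
2. After x ≤ 16: [(14,74/15) (16,82/15) (16,40/3) (15,17) (14,222/13)]
3. After y ≥ 3: [(14,74/15) (16,82/15) (16,40/3) (15,17) (14,222/13)]
4. After y ≤ 5: [(14,5) (14,74/15) (57/4,5)]
5. Canonical ring: [(14,74/15) (57/4,5) (14,5)]

Clipped polygon: [(14,74/15) (57/4,5) (14,5)]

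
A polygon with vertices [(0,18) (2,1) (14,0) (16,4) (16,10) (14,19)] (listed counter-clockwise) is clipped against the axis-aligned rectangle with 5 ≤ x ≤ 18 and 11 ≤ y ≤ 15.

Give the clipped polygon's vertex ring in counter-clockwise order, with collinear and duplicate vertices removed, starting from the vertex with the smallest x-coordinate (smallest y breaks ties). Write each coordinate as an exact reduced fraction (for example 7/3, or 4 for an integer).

1. After x ≥ 5: [(5,257/14) (5,3/4) (14,0) (16,4) (16,10) (14,19)]
2. After x ≤ 18: [(5,257/14) (5,3/4) (14,0) (16,4) (16,10) (14,19)]
3. After y ≥ 11: [(5,257/14) (5,11) (142/9,11) (14,19)]
4. After y ≤ 15: [(5,15) (5,11) (142/9,11) (134/9,15)]
5. Canonical ring: [(5,11) (142/9,11) (134/9,15) (5,15)]

Clipped polygon: [(5,11) (142/9,11) (134/9,15) (5,15)]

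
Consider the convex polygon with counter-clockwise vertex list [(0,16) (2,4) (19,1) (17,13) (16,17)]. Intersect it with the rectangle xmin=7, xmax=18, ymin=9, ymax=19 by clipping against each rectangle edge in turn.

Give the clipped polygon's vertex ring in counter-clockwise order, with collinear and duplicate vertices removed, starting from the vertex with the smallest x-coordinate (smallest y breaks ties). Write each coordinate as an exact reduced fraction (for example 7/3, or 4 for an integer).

Clipped polygon: [(7,9) (53/3,9) (17,13) (16,17) (7,263/16)]

1. After x ≥ 7: [(7,263/16) (7,53/17) (19,1) (17,13) (16,17)]
2. After x ≤ 18: [(7,263/16) (7,53/17) (18,20/17) (18,7) (17,13) (16,17)]
3. After y ≥ 9: [(7,263/16) (7,9) (53/3,9) (17,13) (16,17)]
4. After y ≤ 19: [(7,263/16) (7,9) (53/3,9) (17,13) (16,17)]
5. Canonical ring: [(7,9) (53/3,9) (17,13) (16,17) (7,263/16)]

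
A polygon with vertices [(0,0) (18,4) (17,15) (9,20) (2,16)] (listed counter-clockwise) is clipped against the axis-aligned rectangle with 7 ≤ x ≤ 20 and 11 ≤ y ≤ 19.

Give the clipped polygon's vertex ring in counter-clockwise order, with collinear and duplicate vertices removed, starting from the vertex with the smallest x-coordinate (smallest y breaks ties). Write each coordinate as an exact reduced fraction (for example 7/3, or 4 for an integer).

Clipped polygon: [(7,11) (191/11,11) (17,15) (53/5,19) (29/4,19) (7,132/7)]

1. After x ≥ 7: [(7,14/9) (18,4) (17,15) (9,20) (7,132/7)]
2. After x ≤ 20: [(7,14/9) (18,4) (17,15) (9,20) (7,132/7)]
3. After y ≥ 11: [(7,11) (191/11,11) (17,15) (9,20) (7,132/7)]
4. After y ≤ 19: [(7,11) (191/11,11) (17,15) (53/5,19) (29/4,19) (7,132/7)]
5. Canonical ring: [(7,11) (191/11,11) (17,15) (53/5,19) (29/4,19) (7,132/7)]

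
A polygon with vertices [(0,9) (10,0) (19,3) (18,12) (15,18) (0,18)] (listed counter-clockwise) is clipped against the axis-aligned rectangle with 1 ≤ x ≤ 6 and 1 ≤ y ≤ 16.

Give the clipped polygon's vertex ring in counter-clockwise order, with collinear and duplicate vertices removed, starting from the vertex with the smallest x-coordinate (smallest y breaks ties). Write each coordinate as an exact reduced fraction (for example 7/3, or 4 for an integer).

Clipped polygon: [(1,81/10) (6,18/5) (6,16) (1,16)]

1. After x ≥ 1: [(1,81/10) (10,0) (19,3) (18,12) (15,18) (1,18)]
2. After x ≤ 6: [(1,81/10) (6,18/5) (6,18) (1,18)]
3. After y ≥ 1: [(1,81/10) (6,18/5) (6,18) (1,18)]
4. After y ≤ 16: [(1,16) (1,81/10) (6,18/5) (6,16)]
5. Canonical ring: [(1,81/10) (6,18/5) (6,16) (1,16)]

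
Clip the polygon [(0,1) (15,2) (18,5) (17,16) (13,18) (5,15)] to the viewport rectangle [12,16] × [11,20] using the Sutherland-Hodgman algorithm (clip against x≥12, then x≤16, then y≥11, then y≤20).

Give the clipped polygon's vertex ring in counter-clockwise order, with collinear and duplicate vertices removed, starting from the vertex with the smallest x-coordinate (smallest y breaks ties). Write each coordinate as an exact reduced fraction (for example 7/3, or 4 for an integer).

1. After x ≥ 12: [(12,9/5) (15,2) (18,5) (17,16) (13,18) (12,141/8)]
2. After x ≤ 16: [(12,9/5) (15,2) (16,3) (16,33/2) (13,18) (12,141/8)]
3. After y ≥ 11: [(12,11) (16,11) (16,33/2) (13,18) (12,141/8)]
4. After y ≤ 20: [(12,11) (16,11) (16,33/2) (13,18) (12,141/8)]
5. Canonical ring: [(12,11) (16,11) (16,33/2) (13,18) (12,141/8)]

Clipped polygon: [(12,11) (16,11) (16,33/2) (13,18) (12,141/8)]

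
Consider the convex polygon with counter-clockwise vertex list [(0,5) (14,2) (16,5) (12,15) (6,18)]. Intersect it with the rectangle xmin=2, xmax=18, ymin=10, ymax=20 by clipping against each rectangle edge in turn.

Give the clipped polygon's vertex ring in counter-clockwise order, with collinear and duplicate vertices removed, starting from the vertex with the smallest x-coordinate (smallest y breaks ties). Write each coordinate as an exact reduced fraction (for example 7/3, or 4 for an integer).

1. After x ≥ 2: [(2,28/3) (2,32/7) (14,2) (16,5) (12,15) (6,18)]
2. After x ≤ 18: [(2,28/3) (2,32/7) (14,2) (16,5) (12,15) (6,18)]
3. After y ≥ 10: [(30/13,10) (14,10) (12,15) (6,18)]
4. After y ≤ 20: [(30/13,10) (14,10) (12,15) (6,18)]
5. Canonical ring: [(30/13,10) (14,10) (12,15) (6,18)]

Clipped polygon: [(30/13,10) (14,10) (12,15) (6,18)]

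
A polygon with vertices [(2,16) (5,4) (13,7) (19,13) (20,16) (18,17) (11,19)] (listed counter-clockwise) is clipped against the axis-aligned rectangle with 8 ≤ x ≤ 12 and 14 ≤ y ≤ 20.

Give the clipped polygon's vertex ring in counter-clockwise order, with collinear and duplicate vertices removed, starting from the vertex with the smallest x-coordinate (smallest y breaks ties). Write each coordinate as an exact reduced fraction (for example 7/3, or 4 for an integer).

1. After x ≥ 8: [(8,18) (8,41/8) (13,7) (19,13) (20,16) (18,17) (11,19)]
2. After x ≤ 12: [(8,18) (8,41/8) (12,53/8) (12,131/7) (11,19)]
3. After y ≥ 14: [(8,18) (8,14) (12,14) (12,131/7) (11,19)]
4. After y ≤ 20: [(8,18) (8,14) (12,14) (12,131/7) (11,19)]
5. Canonical ring: [(8,14) (12,14) (12,131/7) (11,19) (8,18)]

Clipped polygon: [(8,14) (12,14) (12,131/7) (11,19) (8,18)]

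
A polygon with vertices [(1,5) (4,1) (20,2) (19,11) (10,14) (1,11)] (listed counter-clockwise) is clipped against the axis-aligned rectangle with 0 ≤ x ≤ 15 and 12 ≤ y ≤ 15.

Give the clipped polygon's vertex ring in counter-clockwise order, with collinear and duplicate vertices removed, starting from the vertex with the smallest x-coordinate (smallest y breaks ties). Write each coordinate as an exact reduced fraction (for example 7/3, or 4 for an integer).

1. After x ≥ 0: [(1,5) (4,1) (20,2) (19,11) (10,14) (1,11)]
2. After x ≤ 15: [(1,5) (4,1) (15,27/16) (15,37/3) (10,14) (1,11)]
3. After y ≥ 12: [(15,12) (15,37/3) (10,14) (4,12)]
4. After y ≤ 15: [(15,12) (15,37/3) (10,14) (4,12)]
5. Canonical ring: [(4,12) (15,12) (15,37/3) (10,14)]

Clipped polygon: [(4,12) (15,12) (15,37/3) (10,14)]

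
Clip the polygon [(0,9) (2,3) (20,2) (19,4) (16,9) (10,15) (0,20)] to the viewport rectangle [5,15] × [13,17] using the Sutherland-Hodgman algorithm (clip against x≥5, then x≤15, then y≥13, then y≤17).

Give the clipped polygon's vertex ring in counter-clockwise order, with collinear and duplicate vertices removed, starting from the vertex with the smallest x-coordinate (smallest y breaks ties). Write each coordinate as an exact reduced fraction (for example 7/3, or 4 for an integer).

Clipped polygon: [(5,13) (12,13) (10,15) (6,17) (5,17)]

1. After x ≥ 5: [(5,17/6) (20,2) (19,4) (16,9) (10,15) (5,35/2)]
2. After x ≤ 15: [(5,17/6) (15,41/18) (15,10) (10,15) (5,35/2)]
3. After y ≥ 13: [(5,13) (12,13) (10,15) (5,35/2)]
4. After y ≤ 17: [(5,17) (5,13) (12,13) (10,15) (6,17)]
5. Canonical ring: [(5,13) (12,13) (10,15) (6,17) (5,17)]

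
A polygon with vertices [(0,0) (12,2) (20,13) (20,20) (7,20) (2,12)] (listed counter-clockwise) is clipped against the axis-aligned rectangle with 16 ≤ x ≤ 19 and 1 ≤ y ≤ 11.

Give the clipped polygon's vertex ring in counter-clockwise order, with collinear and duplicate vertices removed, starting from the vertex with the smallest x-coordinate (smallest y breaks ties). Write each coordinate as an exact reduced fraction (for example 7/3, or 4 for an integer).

Clipped polygon: [(16,15/2) (204/11,11) (16,11)]

1. After x ≥ 16: [(16,15/2) (20,13) (20,20) (16,20)]
2. After x ≤ 19: [(16,15/2) (19,93/8) (19,20) (16,20)]
3. After y ≥ 1: [(16,15/2) (19,93/8) (19,20) (16,20)]
4. After y ≤ 11: [(16,11) (16,15/2) (204/11,11)]
5. Canonical ring: [(16,15/2) (204/11,11) (16,11)]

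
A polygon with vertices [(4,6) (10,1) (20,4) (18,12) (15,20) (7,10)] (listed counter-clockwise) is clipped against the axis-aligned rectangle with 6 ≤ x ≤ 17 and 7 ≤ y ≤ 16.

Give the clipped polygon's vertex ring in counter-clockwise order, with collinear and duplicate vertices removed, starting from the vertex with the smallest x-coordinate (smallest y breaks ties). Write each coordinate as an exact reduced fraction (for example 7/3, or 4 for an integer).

Clipped polygon: [(6,7) (17,7) (17,44/3) (33/2,16) (59/5,16) (7,10) (6,26/3)]

1. After x ≥ 6: [(6,26/3) (6,13/3) (10,1) (20,4) (18,12) (15,20) (7,10)]
2. After x ≤ 17: [(6,26/3) (6,13/3) (10,1) (17,31/10) (17,44/3) (15,20) (7,10)]
3. After y ≥ 7: [(6,26/3) (6,7) (17,7) (17,44/3) (15,20) (7,10)]
4. After y ≤ 16: [(6,26/3) (6,7) (17,7) (17,44/3) (33/2,16) (59/5,16) (7,10)]
5. Canonical ring: [(6,7) (17,7) (17,44/3) (33/2,16) (59/5,16) (7,10) (6,26/3)]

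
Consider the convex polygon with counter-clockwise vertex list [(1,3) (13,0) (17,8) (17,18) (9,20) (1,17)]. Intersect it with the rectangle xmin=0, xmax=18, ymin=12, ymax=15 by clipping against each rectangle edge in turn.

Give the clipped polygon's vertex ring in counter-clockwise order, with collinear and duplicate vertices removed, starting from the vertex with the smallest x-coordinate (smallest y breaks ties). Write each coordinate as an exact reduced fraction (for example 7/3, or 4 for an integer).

Clipped polygon: [(1,12) (17,12) (17,15) (1,15)]

1. After x ≥ 0: [(1,3) (13,0) (17,8) (17,18) (9,20) (1,17)]
2. After x ≤ 18: [(1,3) (13,0) (17,8) (17,18) (9,20) (1,17)]
3. After y ≥ 12: [(1,12) (17,12) (17,18) (9,20) (1,17)]
4. After y ≤ 15: [(1,15) (1,12) (17,12) (17,15)]
5. Canonical ring: [(1,12) (17,12) (17,15) (1,15)]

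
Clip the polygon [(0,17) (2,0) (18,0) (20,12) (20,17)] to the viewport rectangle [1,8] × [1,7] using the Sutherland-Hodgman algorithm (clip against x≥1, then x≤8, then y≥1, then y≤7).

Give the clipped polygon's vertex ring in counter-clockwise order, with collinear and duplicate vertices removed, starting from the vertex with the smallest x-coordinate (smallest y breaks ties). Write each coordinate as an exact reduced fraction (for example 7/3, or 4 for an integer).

Clipped polygon: [(20/17,7) (32/17,1) (8,1) (8,7)]

1. After x ≥ 1: [(1,17) (1,17/2) (2,0) (18,0) (20,12) (20,17)]
2. After x ≤ 8: [(8,17) (1,17) (1,17/2) (2,0) (8,0)]
3. After y ≥ 1: [(8,1) (8,17) (1,17) (1,17/2) (32/17,1)]
4. After y ≤ 7: [(8,1) (8,7) (20/17,7) (32/17,1)]
5. Canonical ring: [(20/17,7) (32/17,1) (8,1) (8,7)]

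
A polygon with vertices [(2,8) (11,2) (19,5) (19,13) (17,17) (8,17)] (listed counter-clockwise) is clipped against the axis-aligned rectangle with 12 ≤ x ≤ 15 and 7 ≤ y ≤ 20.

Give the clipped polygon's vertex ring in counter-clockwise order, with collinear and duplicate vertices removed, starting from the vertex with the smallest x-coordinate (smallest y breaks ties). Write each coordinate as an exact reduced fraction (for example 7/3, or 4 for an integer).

Clipped polygon: [(12,7) (15,7) (15,17) (12,17)]

1. After x ≥ 12: [(12,19/8) (19,5) (19,13) (17,17) (12,17)]
2. After x ≤ 15: [(12,19/8) (15,7/2) (15,17) (12,17)]
3. After y ≥ 7: [(12,7) (15,7) (15,17) (12,17)]
4. After y ≤ 20: [(12,7) (15,7) (15,17) (12,17)]
5. Canonical ring: [(12,7) (15,7) (15,17) (12,17)]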